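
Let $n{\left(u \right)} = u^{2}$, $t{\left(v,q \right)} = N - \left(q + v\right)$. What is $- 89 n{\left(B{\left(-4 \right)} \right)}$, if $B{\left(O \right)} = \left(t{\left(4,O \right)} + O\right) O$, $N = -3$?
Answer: $-69776$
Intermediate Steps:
$t{\left(v,q \right)} = -3 - q - v$ ($t{\left(v,q \right)} = -3 - \left(q + v\right) = -3 - q - v$)
$B{\left(O \right)} = - 7 O$ ($B{\left(O \right)} = \left(\left(-3 - O - 4\right) + O\right) O = \left(\left(-7 - O\right) + O\right) O = - 7 O$)
$- 89 n{\left(B{\left(-4 \right)} \right)} = - 89 \left(\left(-7\right) \left(-4\right)\right)^{2} = - 89 \cdot 28^{2} = \left(-89\right) 784 = -69776$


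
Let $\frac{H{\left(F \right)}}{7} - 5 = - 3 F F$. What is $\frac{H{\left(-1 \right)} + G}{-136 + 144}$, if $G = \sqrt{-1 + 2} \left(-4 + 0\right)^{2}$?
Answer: $\frac{15}{4} \approx 3.75$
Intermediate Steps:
$H{\left(F \right)} = 35 - 21 F^{2}$ ($H{\left(F \right)} = 35 + 7 - 3 F F = 35 + 7 \left(- 3 F^{2}\right) = 35 - 21 F^{2}$)
$G = 16$ ($G = \sqrt{1} \left(-4\right)^{2} = 1 \cdot 16 = 16$)
$\frac{H{\left(-1 \right)} + G}{-136 + 144} = \frac{\left(35 - 21 \left(-1\right)^{2}\right) + 16}{-136 + 144} = \frac{\left(35 - 21\right) + 16}{8} = \frac{14 + 16}{8} = \frac{1}{8} \cdot 30 = \frac{15}{4}$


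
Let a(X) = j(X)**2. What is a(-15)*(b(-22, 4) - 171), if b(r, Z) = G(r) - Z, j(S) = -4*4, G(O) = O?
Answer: -50432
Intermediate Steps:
j(S) = -16
a(X) = 256 (a(X) = (-16)**2 = 256)
b(r, Z) = r - Z
a(-15)*(b(-22, 4) - 171) = 256*((-22 - 1*4) - 171) = 256*((-22 - 4) - 171) = 256*(-26 - 171) = 256*(-197) = -50432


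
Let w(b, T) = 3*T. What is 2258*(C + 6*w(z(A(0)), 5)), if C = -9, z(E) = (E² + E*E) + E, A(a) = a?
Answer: 182898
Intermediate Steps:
z(E) = E + 2*E² (z(E) = (E² + E²) + E = 2*E² + E = E + 2*E²)
2258*(C + 6*w(z(A(0)), 5)) = 2258*(-9 + 6*(3*5)) = 2258*(-9 + 6*15) = 2258*(-9 + 90) = 2258*81 = 182898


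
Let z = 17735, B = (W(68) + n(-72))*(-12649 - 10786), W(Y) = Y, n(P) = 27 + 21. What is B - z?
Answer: -2736195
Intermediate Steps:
n(P) = 48
B = -2718460 (B = (68 + 48)*(-12649 - 10786) = 116*(-23435) = -2718460)
B - z = -2718460 - 1*17735 = -2718460 - 17735 = -2736195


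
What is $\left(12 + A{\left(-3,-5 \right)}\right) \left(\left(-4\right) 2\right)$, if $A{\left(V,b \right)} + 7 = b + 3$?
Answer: $-24$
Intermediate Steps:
$A{\left(V,b \right)} = -4 + b$ ($A{\left(V,b \right)} = -7 + \left(b + 3\right) = -7 + \left(3 + b\right) = -4 + b$)
$\left(12 + A{\left(-3,-5 \right)}\right) \left(\left(-4\right) 2\right) = \left(12 - 9\right) \left(\left(-4\right) 2\right) = \left(12 - 9\right) \left(-8\right) = 3 \left(-8\right) = -24$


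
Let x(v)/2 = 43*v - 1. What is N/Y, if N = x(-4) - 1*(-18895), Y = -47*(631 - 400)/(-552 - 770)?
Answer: 8173926/3619 ≈ 2258.6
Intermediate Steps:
x(v) = -2 + 86*v (x(v) = 2*(43*v - 1) = 2*(-1 + 43*v) = -2 + 86*v)
Y = 10857/1322 (Y = -10857/(-1322) = -10857*(-1)/1322 = -47*(-231/1322) = 10857/1322 ≈ 8.2126)
N = 18549 (N = (-2 + 86*(-4)) - 1*(-18895) = (-2 - 344) + 18895 = -346 + 18895 = 18549)
N/Y = 18549/(10857/1322) = 18549*(1322/10857) = 8173926/3619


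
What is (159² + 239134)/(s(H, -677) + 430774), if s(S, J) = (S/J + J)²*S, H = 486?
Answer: 121189062535/102505881469996 ≈ 0.0011823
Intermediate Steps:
s(S, J) = S*(J + S/J)² (s(S, J) = (J + S/J)²*S = S*(J + S/J)²)
(159² + 239134)/(s(H, -677) + 430774) = (159² + 239134)/(486*(486 + (-677)²)²/(-677)² + 430774) = (25281 + 239134)/(486*(1/458329)*(486 + 458329)² + 430774) = 264415/(486*(1/458329)*458815² + 430774) = 264415/(486*(1/458329)*210511204225 + 430774) = 264415/(102308445253350/458329 + 430774) = 264415/(102505881469996/458329) = 264415*(458329/102505881469996) = 121189062535/102505881469996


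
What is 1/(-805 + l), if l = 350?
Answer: -1/455 ≈ -0.0021978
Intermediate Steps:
1/(-805 + l) = 1/(-805 + 350) = 1/(-455) = -1/455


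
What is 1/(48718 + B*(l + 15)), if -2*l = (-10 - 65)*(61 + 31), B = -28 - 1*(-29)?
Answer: 1/52183 ≈ 1.9163e-5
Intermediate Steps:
B = 1 (B = -28 + 29 = 1)
l = 3450 (l = -(-10 - 65)*(61 + 31)/2 = -(-75)*92/2 = -½*(-6900) = 3450)
1/(48718 + B*(l + 15)) = 1/(48718 + 1*(3450 + 15)) = 1/(48718 + 1*3465) = 1/(48718 + 3465) = 1/52183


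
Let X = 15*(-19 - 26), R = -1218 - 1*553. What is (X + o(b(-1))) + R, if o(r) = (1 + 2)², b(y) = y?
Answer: -2437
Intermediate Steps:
R = -1771 (R = -1218 - 553 = -1771)
o(r) = 9 (o(r) = 3² = 9)
X = -675 (X = 15*(-45) = -675)
(X + o(b(-1))) + R = (-675 + 9) - 1771 = -666 - 1771 = -2437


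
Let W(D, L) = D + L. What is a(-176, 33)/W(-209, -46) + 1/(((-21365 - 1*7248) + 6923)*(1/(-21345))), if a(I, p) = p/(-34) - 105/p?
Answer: 3832143/3830695 ≈ 1.0004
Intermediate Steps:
a(I, p) = -105/p - p/34 (a(I, p) = p*(-1/34) - 105/p = -p/34 - 105/p = -105/p - p/34)
a(-176, 33)/W(-209, -46) + 1/(((-21365 - 1*7248) + 6923)*(1/(-21345))) = (-105/33 - 1/34*33)/(-209 - 46) + 1/(((-21365 - 1*7248) + 6923)*(1/(-21345))) = (-105*1/33 - 33/34)/(-255) + 1/(((-21365 - 7248) + 6923)*(-1/21345)) = (-35/11 - 33/34)*(-1/255) - 21345/(-28613 + 6923) = -1553/374*(-1/255) - 21345/(-21690) = 1553/95370 - 1/21690*(-21345) = 1553/95370 + 1423/1446 = 3832143/3830695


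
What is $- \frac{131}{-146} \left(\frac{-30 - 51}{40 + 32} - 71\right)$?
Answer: $- \frac{75587}{1168} \approx -64.715$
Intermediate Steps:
$- \frac{131}{-146} \left(\frac{-30 - 51}{40 + 32} - 71\right) = \left(-131\right) \left(- \frac{1}{146}\right) \left(- \frac{81}{72} - 71\right) = \frac{131 \left(\left(-81\right) \frac{1}{72} - 71\right)}{146} = \frac{131 \left(- \frac{9}{8} - 71\right)}{146} = \frac{131}{146} \left(- \frac{577}{8}\right) = - \frac{75587}{1168}$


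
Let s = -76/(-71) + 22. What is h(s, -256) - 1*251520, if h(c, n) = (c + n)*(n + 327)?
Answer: -268058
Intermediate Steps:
s = 1638/71 (s = -76*(-1/71) + 22 = 76/71 + 22 = 1638/71 ≈ 23.070)
h(c, n) = (327 + n)*(c + n) (h(c, n) = (c + n)*(327 + n) = (327 + n)*(c + n))
h(s, -256) - 1*251520 = ((-256)² + 327*(1638/71) + 327*(-256) + (1638/71)*(-256)) - 1*251520 = (65536 + 535626/71 - 83712 - 419328/71) - 251520 = -16538 - 251520 = -268058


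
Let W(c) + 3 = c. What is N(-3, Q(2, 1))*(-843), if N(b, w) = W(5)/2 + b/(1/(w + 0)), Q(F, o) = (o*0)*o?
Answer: -843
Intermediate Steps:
W(c) = -3 + c
Q(F, o) = 0 (Q(F, o) = 0*o = 0)
N(b, w) = 1 + b*w (N(b, w) = (-3 + 5)/2 + b/(1/(w + 0)) = 2*(1/2) + b/(1/w) = 1 + b*w)
N(-3, Q(2, 1))*(-843) = (1 - 3*0)*(-843) = (1 + 0)*(-843) = 1*(-843) = -843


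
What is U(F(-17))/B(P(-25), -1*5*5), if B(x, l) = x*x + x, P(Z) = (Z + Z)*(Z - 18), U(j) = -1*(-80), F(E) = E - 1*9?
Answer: 8/462465 ≈ 1.7299e-5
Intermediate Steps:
F(E) = -9 + E (F(E) = E - 9 = -9 + E)
U(j) = 80
P(Z) = 2*Z*(-18 + Z) (P(Z) = (2*Z)*(-18 + Z) = 2*Z*(-18 + Z))
B(x, l) = x + x**2 (B(x, l) = x**2 + x = x + x**2)
U(F(-17))/B(P(-25), -1*5*5) = 80/(((2*(-25)*(-18 - 25))*(1 + 2*(-25)*(-18 - 25)))) = 80/(((2*(-25)*(-43))*(1 + 2*(-25)*(-43)))) = 80/((2150*(1 + 2150))) = 80/((2150*2151)) = 80/4624650 = 80*(1/4624650) = 8/462465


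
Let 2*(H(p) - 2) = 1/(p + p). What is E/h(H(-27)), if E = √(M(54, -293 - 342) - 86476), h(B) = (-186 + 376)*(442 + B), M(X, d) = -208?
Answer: 108*I*√21671/4555345 ≈ 0.0034901*I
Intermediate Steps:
H(p) = 2 + 1/(4*p) (H(p) = 2 + 1/(2*(p + p)) = 2 + 1/(2*((2*p))) = 2 + (1/(2*p))/2 = 2 + 1/(4*p))
h(B) = 83980 + 190*B (h(B) = 190*(442 + B) = 83980 + 190*B)
E = 2*I*√21671 (E = √(-208 - 86476) = √(-86684) = 2*I*√21671 ≈ 294.42*I)
E/h(H(-27)) = (2*I*√21671)/(83980 + 190*(2 + (¼)/(-27))) = (2*I*√21671)/(83980 + 190*(2 + (¼)*(-1/27))) = (2*I*√21671)/(83980 + 190*(2 - 1/108)) = (2*I*√21671)/(83980 + 190*(215/108)) = (2*I*√21671)/(83980 + 20425/54) = (2*I*√21671)/(4555345/54) = (2*I*√21671)*(54/4555345) = 108*I*√21671/4555345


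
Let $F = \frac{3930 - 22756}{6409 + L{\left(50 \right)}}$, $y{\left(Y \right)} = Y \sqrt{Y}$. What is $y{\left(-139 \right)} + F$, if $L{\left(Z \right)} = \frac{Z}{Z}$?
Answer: $- \frac{9413}{3205} - 139 i \sqrt{139} \approx -2.937 - 1638.8 i$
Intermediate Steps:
$y{\left(Y \right)} = Y^{\frac{3}{2}}$
$L{\left(Z \right)} = 1$
$F = - \frac{9413}{3205}$ ($F = \frac{3930 - 22756}{6409 + 1} = - \frac{18826}{6410} = \left(-18826\right) \frac{1}{6410} = - \frac{9413}{3205} \approx -2.937$)
$y{\left(-139 \right)} + F = \left(-139\right)^{\frac{3}{2}} - \frac{9413}{3205} = - 139 i \sqrt{139} - \frac{9413}{3205} = - \frac{9413}{3205} - 139 i \sqrt{139}$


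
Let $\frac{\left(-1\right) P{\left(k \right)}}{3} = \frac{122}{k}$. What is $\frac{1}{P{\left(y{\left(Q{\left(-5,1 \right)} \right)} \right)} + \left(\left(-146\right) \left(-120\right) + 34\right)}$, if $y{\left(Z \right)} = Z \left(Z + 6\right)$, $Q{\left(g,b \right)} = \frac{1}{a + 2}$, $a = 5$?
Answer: $\frac{43}{736888} \approx 5.8354 \cdot 10^{-5}$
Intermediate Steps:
$Q{\left(g,b \right)} = \frac{1}{7}$ ($Q{\left(g,b \right)} = \frac{1}{5 + 2} = \frac{1}{7}$)
$y{\left(Z \right)} = Z \left(6 + Z\right)$
$P{\left(k \right)} = - \frac{366}{k}$ ($P{\left(k \right)} = - 3 \frac{122}{k} = - \frac{366}{k}$)
$\frac{1}{P{\left(y{\left(Q{\left(-5,1 \right)} \right)} \right)} + \left(\left(-146\right) \left(-120\right) + 34\right)} = \frac{1}{- \frac{366}{\frac{1}{7} \left(6 + \frac{1}{7}\right)} + \left(\left(-146\right) \left(-120\right) + 34\right)} = \frac{1}{- \frac{366}{\frac{1}{7} \cdot \frac{43}{7}} + \left(17520 + 34\right)} = \frac{1}{- \frac{366}{\frac{43}{49}} + 17554} = \frac{1}{\left(-366\right) \frac{49}{43} + 17554} = \frac{1}{- \frac{17934}{43} + 17554} = \frac{1}{\frac{736888}{43}} = \frac{43}{736888}$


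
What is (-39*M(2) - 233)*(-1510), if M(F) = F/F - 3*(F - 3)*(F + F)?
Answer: 1117400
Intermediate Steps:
M(F) = 1 - 6*F*(-3 + F) (M(F) = 1 - 3*(-3 + F)*2*F = 1 - 6*F*(-3 + F))
(-39*M(2) - 233)*(-1510) = (-39*(1 - 6*2**2 + 18*2) - 233)*(-1510) = (-39*(1 - 6*4 + 36) - 233)*(-1510) = (-39*(1 - 24 + 36) - 233)*(-1510) = (-39*13 - 233)*(-1510) = (-507 - 233)*(-1510) = -740*(-1510) = 1117400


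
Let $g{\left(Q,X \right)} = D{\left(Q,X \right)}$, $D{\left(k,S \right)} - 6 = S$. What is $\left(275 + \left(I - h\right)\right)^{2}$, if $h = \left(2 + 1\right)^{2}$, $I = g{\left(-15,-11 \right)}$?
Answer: $68121$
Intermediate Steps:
$D{\left(k,S \right)} = 6 + S$
$g{\left(Q,X \right)} = 6 + X$
$I = -5$ ($I = 6 - 11 = -5$)
$h = 9$ ($h = 3^{2} = 9$)
$\left(275 + \left(I - h\right)\right)^{2} = \left(275 - 14\right)^{2} = 261^{2} = 68121$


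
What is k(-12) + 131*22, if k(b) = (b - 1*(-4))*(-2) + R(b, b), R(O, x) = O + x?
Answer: 2874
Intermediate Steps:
k(b) = -8 (k(b) = (b - 1*(-4))*(-2) + (b + b) = (b + 4)*(-2) + 2*b = (4 + b)*(-2) + 2*b = (-8 - 2*b) + 2*b = -8)
k(-12) + 131*22 = -8 + 131*22 = -8 + 2882 = 2874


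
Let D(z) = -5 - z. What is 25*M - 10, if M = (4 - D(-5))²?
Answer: 390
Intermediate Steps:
M = 16 (M = (4 - (-5 - 1*(-5)))² = (4 - (-5 + 5))² = (4 - 1*0)² = (4 + 0)² = 4² = 16)
25*M - 10 = 25*16 - 10 = 400 - 10 = 390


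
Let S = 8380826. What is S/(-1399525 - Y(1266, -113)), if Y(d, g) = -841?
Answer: -4190413/699342 ≈ -5.9919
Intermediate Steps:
S/(-1399525 - Y(1266, -113)) = 8380826/(-1399525 - 1*(-841)) = 8380826/(-1399525 + 841) = 8380826/(-1398684) = 8380826*(-1/1398684) = -4190413/699342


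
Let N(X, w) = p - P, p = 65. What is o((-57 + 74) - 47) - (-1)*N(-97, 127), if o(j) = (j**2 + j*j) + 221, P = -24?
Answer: 2110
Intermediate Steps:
N(X, w) = 89 (N(X, w) = 65 - 1*(-24) = 65 + 24 = 89)
o(j) = 221 + 2*j**2 (o(j) = (j**2 + j**2) + 221 = 2*j**2 + 221 = 221 + 2*j**2)
o((-57 + 74) - 47) - (-1)*N(-97, 127) = (221 + 2*((-57 + 74) - 47)**2) - (-1)*89 = (221 + 2*(17 - 47)**2) - 1*(-89) = (221 + 2*(-30)**2) + 89 = (221 + 2*900) + 89 = (221 + 1800) + 89 = 2021 + 89 = 2110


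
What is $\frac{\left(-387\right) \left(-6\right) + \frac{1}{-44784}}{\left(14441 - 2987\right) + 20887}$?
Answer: $\frac{103988447}{1448359344} \approx 0.071797$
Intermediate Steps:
$\frac{\left(-387\right) \left(-6\right) + \frac{1}{-44784}}{\left(14441 - 2987\right) + 20887} = \frac{2322 - \frac{1}{44784}}{\left(14441 - 2987\right) + 20887} = \frac{103988447}{44784 \left(11454 + 20887\right)} = \frac{103988447}{44784 \cdot 32341} = \frac{103988447}{44784} \cdot \frac{1}{32341} = \frac{103988447}{1448359344}$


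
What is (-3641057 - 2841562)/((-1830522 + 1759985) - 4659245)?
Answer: 2160873/1576594 ≈ 1.3706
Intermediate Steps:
(-3641057 - 2841562)/((-1830522 + 1759985) - 4659245) = -6482619/(-70537 - 4659245) = -6482619/(-4729782) = -6482619*(-1/4729782) = 2160873/1576594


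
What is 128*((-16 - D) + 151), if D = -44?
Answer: 22912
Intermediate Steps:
128*((-16 - D) + 151) = 128*((-16 - 1*(-44)) + 151) = 128*((-16 + 44) + 151) = 128*(28 + 151) = 128*179 = 22912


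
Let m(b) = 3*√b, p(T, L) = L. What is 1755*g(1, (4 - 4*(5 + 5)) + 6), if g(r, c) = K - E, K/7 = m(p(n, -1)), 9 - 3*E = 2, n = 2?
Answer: -4095 + 36855*I ≈ -4095.0 + 36855.0*I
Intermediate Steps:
E = 7/3 (E = 3 - ⅓*2 = 3 - ⅔ = 7/3 ≈ 2.3333)
K = 21*I (K = 7*(3*√(-1)) = 7*(3*I) = 21*I ≈ 21.0*I)
g(r, c) = -7/3 + 21*I (g(r, c) = 21*I - 1*7/3 = 21*I - 7/3 = -7/3 + 21*I)
1755*g(1, (4 - 4*(5 + 5)) + 6) = 1755*(-7/3 + 21*I) = -4095 + 36855*I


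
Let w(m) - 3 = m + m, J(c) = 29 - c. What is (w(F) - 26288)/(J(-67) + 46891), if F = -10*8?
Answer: -26445/46987 ≈ -0.56281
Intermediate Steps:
F = -80
w(m) = 3 + 2*m (w(m) = 3 + (m + m) = 3 + 2*m)
(w(F) - 26288)/(J(-67) + 46891) = ((3 + 2*(-80)) - 26288)/((29 - 1*(-67)) + 46891) = ((3 - 160) - 26288)/((29 + 67) + 46891) = (-157 - 26288)/(96 + 46891) = -26445/46987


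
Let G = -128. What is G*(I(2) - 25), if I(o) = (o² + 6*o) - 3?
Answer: 1536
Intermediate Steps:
I(o) = -3 + o² + 6*o
G*(I(2) - 25) = -128*((-3 + 2² + 6*2) - 25) = -128*((-3 + 4 + 12) - 25) = -128*(13 - 25) = -128*(-12) = 1536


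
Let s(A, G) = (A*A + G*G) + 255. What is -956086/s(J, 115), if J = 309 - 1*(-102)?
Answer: -956086/182401 ≈ -5.2417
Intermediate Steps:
J = 411 (J = 309 + 102 = 411)
s(A, G) = 255 + A² + G² (s(A, G) = (A² + G²) + 255 = 255 + A² + G²)
-956086/s(J, 115) = -956086/(255 + 411² + 115²) = -956086/(255 + 168921 + 13225) = -956086/182401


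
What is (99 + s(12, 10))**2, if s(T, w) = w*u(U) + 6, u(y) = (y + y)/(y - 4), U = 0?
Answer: 11025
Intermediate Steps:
u(y) = 2*y/(-4 + y) (u(y) = (2*y)/(-4 + y) = 2*y/(-4 + y))
s(T, w) = 6 (s(T, w) = w*(2*0/(-4 + 0)) + 6 = w*(2*0/(-4)) + 6 = w*(2*0*(-1/4)) + 6 = w*0 + 6 = 0 + 6 = 6)
(99 + s(12, 10))**2 = (99 + 6)**2 = 105**2 = 11025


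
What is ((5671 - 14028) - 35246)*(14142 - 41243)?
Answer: 1181684903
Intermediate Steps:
((5671 - 14028) - 35246)*(14142 - 41243) = (-8357 - 35246)*(-27101) = -43603*(-27101) = 1181684903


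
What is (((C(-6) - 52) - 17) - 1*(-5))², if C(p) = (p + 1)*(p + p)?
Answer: 16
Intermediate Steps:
C(p) = 2*p*(1 + p) (C(p) = (1 + p)*(2*p) = 2*p*(1 + p))
(((C(-6) - 52) - 17) - 1*(-5))² = (((2*(-6)*(1 - 6) - 52) - 17) - 1*(-5))² = (((2*(-6)*(-5) - 52) - 17) + 5)² = (((60 - 52) - 17) + 5)² = ((8 - 17) + 5)² = (-9 + 5)² = (-4)² = 16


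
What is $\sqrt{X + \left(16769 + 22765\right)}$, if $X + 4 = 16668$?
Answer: $\sqrt{56198} \approx 237.06$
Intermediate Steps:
$X = 16664$ ($X = -4 + 16668 = 16664$)
$\sqrt{X + \left(16769 + 22765\right)} = \sqrt{16664 + \left(16769 + 22765\right)} = \sqrt{16664 + 39534} = \sqrt{56198}$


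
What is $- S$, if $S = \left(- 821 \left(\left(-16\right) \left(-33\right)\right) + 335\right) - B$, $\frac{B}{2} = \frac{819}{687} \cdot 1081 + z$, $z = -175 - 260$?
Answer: $\frac{99583033}{229} \approx 4.3486 \cdot 10^{5}$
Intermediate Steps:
$z = -435$
$B = \frac{390996}{229}$ ($B = 2 \left(\frac{819}{687} \cdot 1081 - 435\right) = 2 \left(819 \cdot \frac{1}{687} \cdot 1081 - 435\right) = 2 \left(\frac{273}{229} \cdot 1081 - 435\right) = 2 \left(\frac{295113}{229} - 435\right) = 2 \cdot \frac{195498}{229} = \frac{390996}{229} \approx 1707.4$)
$S = - \frac{99583033}{229}$ ($S = \left(- 821 \left(\left(-16\right) \left(-33\right)\right) + 335\right) - \frac{390996}{229} = \left(\left(-821\right) 528 + 335\right) - \frac{390996}{229} = \left(-433488 + 335\right) - \frac{390996}{229} = -433153 - \frac{390996}{229} = - \frac{99583033}{229} \approx -4.3486 \cdot 10^{5}$)
$- S = \left(-1\right) \left(- \frac{99583033}{229}\right) = \frac{99583033}{229}$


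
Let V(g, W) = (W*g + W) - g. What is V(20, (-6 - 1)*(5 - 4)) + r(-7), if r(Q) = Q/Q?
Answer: -166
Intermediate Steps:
r(Q) = 1
V(g, W) = W - g + W*g (V(g, W) = (W + W*g) - g = W - g + W*g)
V(20, (-6 - 1)*(5 - 4)) + r(-7) = ((-6 - 1)*(5 - 4) - 1*20 + ((-6 - 1)*(5 - 4))*20) + 1 = (-7*1 - 20 - 7*1*20) + 1 = (-7 - 20 - 7*20) + 1 = (-7 - 20 - 140) + 1 = -167 + 1 = -166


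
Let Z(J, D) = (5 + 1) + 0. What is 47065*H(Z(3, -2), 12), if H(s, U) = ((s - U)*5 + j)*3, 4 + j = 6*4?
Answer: -1411950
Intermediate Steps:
j = 20 (j = -4 + 6*4 = -4 + 24 = 20)
Z(J, D) = 6 (Z(J, D) = 6 + 0 = 6)
H(s, U) = 60 - 15*U + 15*s (H(s, U) = ((s - U)*5 + 20)*3 = ((-5*U + 5*s) + 20)*3 = (20 - 5*U + 5*s)*3 = 60 - 15*U + 15*s)
47065*H(Z(3, -2), 12) = 47065*(60 - 15*12 + 15*6) = 47065*(60 - 180 + 90) = 47065*(-30) = -1411950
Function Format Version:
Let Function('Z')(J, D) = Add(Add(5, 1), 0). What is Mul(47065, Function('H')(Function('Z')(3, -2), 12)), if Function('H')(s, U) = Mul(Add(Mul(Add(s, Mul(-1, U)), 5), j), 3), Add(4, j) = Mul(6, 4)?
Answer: -1411950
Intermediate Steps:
j = 20 (j = Add(-4, Mul(6, 4)) = Add(-4, 24) = 20)
Function('Z')(J, D) = 6 (Function('Z')(J, D) = Add(6, 0) = 6)
Function('H')(s, U) = Add(60, Mul(-15, U), Mul(15, s)) (Function('H')(s, U) = Mul(Add(Mul(Add(s, Mul(-1, U)), 5), 20), 3) = Mul(Add(Add(Mul(-5, U), Mul(5, s)), 20), 3) = Mul(Add(20, Mul(-5, U), Mul(5, s)), 3) = Add(60, Mul(-15, U), Mul(15, s)))
Mul(47065, Function('H')(Function('Z')(3, -2), 12)) = Mul(47065, Add(60, Mul(-15, 12), Mul(15, 6))) = Mul(47065, Add(60, -180, 90)) = Mul(47065, -30) = -1411950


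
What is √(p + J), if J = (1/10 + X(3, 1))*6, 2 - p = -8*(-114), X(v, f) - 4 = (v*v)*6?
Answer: I*√14035/5 ≈ 23.694*I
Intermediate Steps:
X(v, f) = 4 + 6*v² (X(v, f) = 4 + (v*v)*6 = 4 + v²*6 = 4 + 6*v²)
p = -910 (p = 2 - (-8)*(-114) = 2 - 1*912 = 2 - 912 = -910)
J = 1743/5 (J = (1/10 + (4 + 6*3²))*6 = (⅒ + (4 + 6*9))*6 = (⅒ + (4 + 54))*6 = (⅒ + 58)*6 = (581/10)*6 = 1743/5 ≈ 348.60)
√(p + J) = √(-910 + 1743/5) = √(-2807/5) = I*√14035/5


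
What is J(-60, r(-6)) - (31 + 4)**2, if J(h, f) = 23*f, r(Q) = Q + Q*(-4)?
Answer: -811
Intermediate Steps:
r(Q) = -3*Q (r(Q) = Q - 4*Q = -3*Q)
J(-60, r(-6)) - (31 + 4)**2 = 23*(-3*(-6)) - (31 + 4)**2 = 23*18 - 1*35**2 = 414 - 1*1225 = 414 - 1225 = -811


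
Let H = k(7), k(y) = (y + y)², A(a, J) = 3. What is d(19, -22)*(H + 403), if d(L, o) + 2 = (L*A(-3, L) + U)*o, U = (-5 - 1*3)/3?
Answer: -2151608/3 ≈ -7.1720e+5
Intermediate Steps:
U = -8/3 (U = (-5 - 3)*(⅓) = -8*⅓ = -8/3 ≈ -2.6667)
k(y) = 4*y² (k(y) = (2*y)² = 4*y²)
d(L, o) = -2 + o*(-8/3 + 3*L) (d(L, o) = -2 + (L*3 - 8/3)*o = -2 + (3*L - 8/3)*o = -2 + (-8/3 + 3*L)*o = -2 + o*(-8/3 + 3*L))
H = 196 (H = 4*7² = 4*49 = 196)
d(19, -22)*(H + 403) = (-2 - 8/3*(-22) + 3*19*(-22))*(196 + 403) = (-2 + 176/3 - 1254)*599 = -3592/3*599 = -2151608/3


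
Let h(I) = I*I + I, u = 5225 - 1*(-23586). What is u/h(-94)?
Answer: 613/186 ≈ 3.2957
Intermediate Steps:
u = 28811 (u = 5225 + 23586 = 28811)
h(I) = I + I² (h(I) = I² + I = I + I²)
u/h(-94) = 28811/((-94*(1 - 94))) = 28811/((-94*(-93))) = 28811/8742 = 28811*(1/8742) = 613/186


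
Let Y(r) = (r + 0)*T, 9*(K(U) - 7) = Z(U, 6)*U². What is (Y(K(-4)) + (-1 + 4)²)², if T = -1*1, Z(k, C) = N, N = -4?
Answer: 6724/81 ≈ 83.012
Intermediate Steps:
Z(k, C) = -4
T = -1
K(U) = 7 - 4*U²/9 (K(U) = 7 + (-4*U²)/9 = 7 - 4*U²/9)
Y(r) = -r (Y(r) = (r + 0)*(-1) = r*(-1) = -r)
(Y(K(-4)) + (-1 + 4)²)² = (-(7 - 4/9*(-4)²) + (-1 + 4)²)² = (-(7 - 4/9*16) + 3²)² = (-(7 - 64/9) + 9)² = (-1*(-⅑) + 9)² = (⅑ + 9)² = (82/9)² = 6724/81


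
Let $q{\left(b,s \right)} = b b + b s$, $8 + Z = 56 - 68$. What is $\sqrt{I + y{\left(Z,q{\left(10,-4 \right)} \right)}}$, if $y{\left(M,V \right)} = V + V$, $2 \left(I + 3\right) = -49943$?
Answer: $\frac{i \sqrt{99418}}{2} \approx 157.65 i$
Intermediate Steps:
$Z = -20$ ($Z = -8 + \left(56 - 68\right) = -8 - 12 = -20$)
$I = - \frac{49949}{2}$ ($I = -3 + \frac{1}{2} \left(-49943\right) = -3 - \frac{49943}{2} = - \frac{49949}{2} \approx -24975.0$)
$q{\left(b,s \right)} = b^{2} + b s$
$y{\left(M,V \right)} = 2 V$
$\sqrt{I + y{\left(Z,q{\left(10,-4 \right)} \right)}} = \sqrt{- \frac{49949}{2} + 2 \cdot 10 \left(10 - 4\right)} = \sqrt{- \frac{49949}{2} + 2 \cdot 10 \cdot 6} = \sqrt{- \frac{49949}{2} + 2 \cdot 60} = \sqrt{- \frac{49949}{2} + 120} = \sqrt{- \frac{49709}{2}} = \frac{i \sqrt{99418}}{2}$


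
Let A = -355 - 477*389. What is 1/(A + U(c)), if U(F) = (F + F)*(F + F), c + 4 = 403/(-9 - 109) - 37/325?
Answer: -367680625/68271398267419 ≈ -5.3856e-6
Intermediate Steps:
c = -288741/38350 (c = -4 + (403/(-9 - 109) - 37/325) = -4 + (403/(-118) - 37*1/325) = -4 + (403*(-1/118) - 37/325) = -4 + (-403/118 - 37/325) = -4 - 135341/38350 = -288741/38350 ≈ -7.5291)
U(F) = 4*F² (U(F) = (2*F)*(2*F) = 4*F²)
A = -185908 (A = -355 - 185553 = -185908)
1/(A + U(c)) = 1/(-185908 + 4*(-288741/38350)²) = 1/(-185908 + 4*(83371365081/1470722500)) = 1/(-185908 + 83371365081/367680625) = 1/(-68271398267419/367680625) = -367680625/68271398267419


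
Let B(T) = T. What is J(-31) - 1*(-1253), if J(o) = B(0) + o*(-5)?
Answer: 1408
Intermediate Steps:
J(o) = -5*o (J(o) = 0 + o*(-5) = 0 - 5*o = -5*o)
J(-31) - 1*(-1253) = -5*(-31) - 1*(-1253) = 155 + 1253 = 1408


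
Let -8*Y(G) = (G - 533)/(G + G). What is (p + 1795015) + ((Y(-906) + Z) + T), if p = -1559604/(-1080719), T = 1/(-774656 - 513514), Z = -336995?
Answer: 4903958418989698553881/3363433902859680 ≈ 1.4580e+6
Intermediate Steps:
Y(G) = -(-533 + G)/(16*G) (Y(G) = -(G - 533)/(8*(G + G)) = -(-533 + G)/(8*(2*G)) = -(-533 + G)*1/(2*G)/8 = -(-533 + G)/(16*G))
T = -1/1288170 (T = 1/(-1288170) = -1/1288170 ≈ -7.7629e-7)
p = 1559604/1080719 (p = -1559604*(-1/1080719) = 1559604/1080719 ≈ 1.4431)
(p + 1795015) + ((Y(-906) + Z) + T) = (1559604/1080719 + 1795015) + (((1/16)*(533 - 1*(-906))/(-906) - 336995) - 1/1288170) = 1939908375389/1080719 + (((1/16)*(-1/906)*(533 + 906) - 336995) - 1/1288170) = 1939908375389/1080719 + (((1/16)*(-1/906)*1439 - 336995) - 1/1288170) = 1939908375389/1080719 + ((-1439/14496 - 336995) - 1/1288170) = 1939908375389/1080719 + (-4885080959/14496 - 1/1288170) = 1939908375389/1080719 - 1048802456494921/3112218720 = 4903958418989698553881/3363433902859680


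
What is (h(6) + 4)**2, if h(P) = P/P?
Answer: 25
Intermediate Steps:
h(P) = 1
(h(6) + 4)**2 = (1 + 4)**2 = 5**2 = 25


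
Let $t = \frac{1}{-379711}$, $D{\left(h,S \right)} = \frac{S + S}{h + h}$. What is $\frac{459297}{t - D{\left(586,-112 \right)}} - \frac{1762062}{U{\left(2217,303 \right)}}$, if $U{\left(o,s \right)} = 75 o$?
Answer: $\frac{944054223652762511}{392843587425} \approx 2.4031 \cdot 10^{6}$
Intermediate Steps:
$D{\left(h,S \right)} = \frac{S}{h}$ ($D{\left(h,S \right)} = \frac{2 S}{2 h} = 2 S \frac{1}{2 h} = \frac{S}{h}$)
$t = - \frac{1}{379711} \approx -2.6336 \cdot 10^{-6}$
$\frac{459297}{t - D{\left(586,-112 \right)}} - \frac{1762062}{U{\left(2217,303 \right)}} = \frac{459297}{- \frac{1}{379711} - - \frac{112}{586}} - \frac{1762062}{75 \cdot 2217} = \frac{459297}{- \frac{1}{379711} - \left(-112\right) \frac{1}{586}} - \frac{1762062}{166275} = \frac{459297}{- \frac{1}{379711} - - \frac{56}{293}} - \frac{587354}{55425} = \frac{459297}{- \frac{1}{379711} + \frac{56}{293}} - \frac{587354}{55425} = \frac{459297}{\frac{21263523}{111255323}} - \frac{587354}{55425} = 459297 \cdot \frac{111255323}{21263523} - \frac{587354}{55425} = \frac{17033078695977}{7087841} - \frac{587354}{55425} = \frac{944054223652762511}{392843587425}$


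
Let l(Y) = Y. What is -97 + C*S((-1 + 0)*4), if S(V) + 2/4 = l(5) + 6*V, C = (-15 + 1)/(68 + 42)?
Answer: -10397/110 ≈ -94.518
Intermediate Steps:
C = -7/55 (C = -14/110 = -14*1/110 = -7/55 ≈ -0.12727)
S(V) = 9/2 + 6*V (S(V) = -½ + (5 + 6*V) = 9/2 + 6*V)
-97 + C*S((-1 + 0)*4) = -97 - 7*(9/2 + 6*((-1 + 0)*4))/55 = -97 - 7*(9/2 + 6*(-1*4))/55 = -97 - 7*(9/2 + 6*(-4))/55 = -97 - 7*(9/2 - 24)/55 = -97 - 7/55*(-39/2) = -97 + 273/110 = -10397/110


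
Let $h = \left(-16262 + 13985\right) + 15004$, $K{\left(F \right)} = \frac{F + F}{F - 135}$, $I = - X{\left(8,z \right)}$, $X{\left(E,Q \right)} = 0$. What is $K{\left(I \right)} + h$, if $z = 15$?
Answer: $12727$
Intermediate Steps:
$I = 0$ ($I = \left(-1\right) 0 = 0$)
$K{\left(F \right)} = \frac{2 F}{-135 + F}$
$h = 12727$ ($h = -2277 + 15004 = 12727$)
$K{\left(I \right)} + h = 2 \cdot 0 \frac{1}{-135 + 0} + 12727 = 2 \cdot 0 \frac{1}{-135} + 12727 = 2 \cdot 0 \left(- \frac{1}{135}\right) + 12727 = 0 + 12727 = 12727$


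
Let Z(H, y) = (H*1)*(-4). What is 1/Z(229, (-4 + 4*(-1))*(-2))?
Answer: -1/916 ≈ -0.0010917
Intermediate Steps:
Z(H, y) = -4*H (Z(H, y) = H*(-4) = -4*H)
1/Z(229, (-4 + 4*(-1))*(-2)) = 1/(-4*229) = 1/(-916) = -1/916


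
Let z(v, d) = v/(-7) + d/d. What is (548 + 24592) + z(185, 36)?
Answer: 175802/7 ≈ 25115.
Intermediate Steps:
z(v, d) = 1 - v/7 (z(v, d) = v*(-1/7) + 1 = -v/7 + 1 = 1 - v/7)
(548 + 24592) + z(185, 36) = (548 + 24592) + (1 - 1/7*185) = 25140 + (1 - 185/7) = 25140 - 178/7 = 175802/7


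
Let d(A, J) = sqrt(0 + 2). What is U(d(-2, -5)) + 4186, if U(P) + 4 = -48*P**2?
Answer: 4086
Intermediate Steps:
d(A, J) = sqrt(2)
U(P) = -4 - 48*P**2
U(d(-2, -5)) + 4186 = (-4 - 48*(sqrt(2))**2) + 4186 = (-4 - 48*2) + 4186 = (-4 - 96) + 4186 = -100 + 4186 = 4086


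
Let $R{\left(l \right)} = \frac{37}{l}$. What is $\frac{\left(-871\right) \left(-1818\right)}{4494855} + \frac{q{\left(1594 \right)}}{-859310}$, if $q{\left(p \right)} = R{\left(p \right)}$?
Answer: $\frac{144596880739819}{410452221131980} \approx 0.35229$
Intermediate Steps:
$q{\left(p \right)} = \frac{37}{p}$
$\frac{\left(-871\right) \left(-1818\right)}{4494855} + \frac{q{\left(1594 \right)}}{-859310} = \frac{\left(-871\right) \left(-1818\right)}{4494855} + \frac{37 \cdot \frac{1}{1594}}{-859310} = 1583478 \cdot \frac{1}{4494855} + 37 \cdot \frac{1}{1594} \left(- \frac{1}{859310}\right) = \frac{527826}{1498285} + \frac{37}{1594} \left(- \frac{1}{859310}\right) = \frac{527826}{1498285} - \frac{37}{1369740140} = \frac{144596880739819}{410452221131980}$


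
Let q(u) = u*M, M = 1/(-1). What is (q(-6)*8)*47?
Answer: 2256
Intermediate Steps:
M = -1
q(u) = -u (q(u) = u*(-1) = -u)
(q(-6)*8)*47 = (-1*(-6)*8)*47 = (6*8)*47 = 48*47 = 2256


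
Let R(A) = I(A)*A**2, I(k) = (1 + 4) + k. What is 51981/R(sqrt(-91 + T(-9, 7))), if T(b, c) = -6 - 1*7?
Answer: -86635/4472 + 17327*I*sqrt(26)/2236 ≈ -19.373 + 39.513*I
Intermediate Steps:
T(b, c) = -13 (T(b, c) = -6 - 7 = -13)
I(k) = 5 + k
R(A) = A**2*(5 + A) (R(A) = (5 + A)*A**2 = A**2*(5 + A))
51981/R(sqrt(-91 + T(-9, 7))) = 51981/(((sqrt(-91 - 13))**2*(5 + sqrt(-91 - 13)))) = 51981/(((sqrt(-104))**2*(5 + sqrt(-104)))) = 51981/(((2*I*sqrt(26))**2*(5 + 2*I*sqrt(26)))) = 51981/((-104*(5 + 2*I*sqrt(26)))) = 51981/(-520 - 208*I*sqrt(26))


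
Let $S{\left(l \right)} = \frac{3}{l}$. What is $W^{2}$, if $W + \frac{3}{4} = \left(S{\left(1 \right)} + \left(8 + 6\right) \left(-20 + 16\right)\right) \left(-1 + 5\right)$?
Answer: $\frac{724201}{16} \approx 45263.0$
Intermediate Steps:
$W = - \frac{851}{4}$ ($W = - \frac{3}{4} + \left(\frac{3}{1} + \left(8 + 6\right) \left(-20 + 16\right)\right) \left(-1 + 5\right) = - \frac{3}{4} + \left(3 \cdot 1 + 14 \left(-4\right)\right) 4 = - \frac{3}{4} + \left(3 - 56\right) 4 = - \frac{3}{4} - 212 = - \frac{851}{4} \approx -212.75$)
$W^{2} = \left(- \frac{851}{4}\right)^{2} = \frac{724201}{16}$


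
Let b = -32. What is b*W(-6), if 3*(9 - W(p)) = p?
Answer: -352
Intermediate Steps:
W(p) = 9 - p/3
b*W(-6) = -32*(9 - ⅓*(-6)) = -32*(9 + 2) = -32*11 = -352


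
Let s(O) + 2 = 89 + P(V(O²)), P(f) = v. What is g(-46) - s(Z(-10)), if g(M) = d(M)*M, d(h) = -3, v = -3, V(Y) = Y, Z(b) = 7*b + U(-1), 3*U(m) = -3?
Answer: 54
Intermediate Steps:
U(m) = -1 (U(m) = (⅓)*(-3) = -1)
Z(b) = -1 + 7*b (Z(b) = 7*b - 1 = -1 + 7*b)
P(f) = -3
s(O) = 84 (s(O) = -2 + (89 - 3) = -2 + 86 = 84)
g(M) = -3*M
g(-46) - s(Z(-10)) = -3*(-46) - 1*84 = 138 - 84 = 54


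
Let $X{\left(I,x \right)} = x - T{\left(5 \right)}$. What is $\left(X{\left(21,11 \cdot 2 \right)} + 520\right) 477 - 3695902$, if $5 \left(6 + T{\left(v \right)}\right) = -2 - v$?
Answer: $- \frac{17169191}{5} \approx -3.4338 \cdot 10^{6}$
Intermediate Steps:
$T{\left(v \right)} = - \frac{32}{5} - \frac{v}{5}$ ($T{\left(v \right)} = -6 + \frac{-2 - v}{5} = -6 - \left(\frac{2}{5} + \frac{v}{5}\right) = - \frac{32}{5} - \frac{v}{5}$)
$X{\left(I,x \right)} = \frac{37}{5} + x$ ($X{\left(I,x \right)} = x - \left(- \frac{32}{5} - 1\right) = x - - \frac{37}{5} = x + \frac{37}{5} = \frac{37}{5} + x$)
$\left(X{\left(21,11 \cdot 2 \right)} + 520\right) 477 - 3695902 = \left(\left(\frac{37}{5} + 11 \cdot 2\right) + 520\right) 477 - 3695902 = \left(\left(\frac{37}{5} + 22\right) + 520\right) 477 - 3695902 = \left(\frac{147}{5} + 520\right) 477 - 3695902 = \frac{2747}{5} \cdot 477 - 3695902 = \frac{1310319}{5} - 3695902 = - \frac{17169191}{5}$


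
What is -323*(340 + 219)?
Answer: -180557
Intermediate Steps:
-323*(340 + 219) = -323*559 = -180557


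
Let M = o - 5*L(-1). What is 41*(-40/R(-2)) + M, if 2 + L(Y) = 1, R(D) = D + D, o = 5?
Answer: 420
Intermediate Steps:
R(D) = 2*D
L(Y) = -1 (L(Y) = -2 + 1 = -1)
M = 10 (M = 5 - 5*(-1) = 5 + 5 = 10)
41*(-40/R(-2)) + M = 41*(-40/(2*(-2))) + 10 = 41*(-40/(-4)) + 10 = 41*(-40*(-¼)) + 10 = 41*10 + 10 = 410 + 10 = 420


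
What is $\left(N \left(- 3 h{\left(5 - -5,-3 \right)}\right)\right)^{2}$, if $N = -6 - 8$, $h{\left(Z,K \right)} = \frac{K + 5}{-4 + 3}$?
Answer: $7056$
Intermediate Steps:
$h{\left(Z,K \right)} = -5 - K$ ($h{\left(Z,K \right)} = \frac{5 + K}{-1} = \left(5 + K\right) \left(-1\right) = -5 - K$)
$N = -14$
$\left(N \left(- 3 h{\left(5 - -5,-3 \right)}\right)\right)^{2} = \left(- 14 \left(- 3 \left(-5 - -3\right)\right)\right)^{2} = \left(- 14 \left(- 3 \left(-5 + 3\right)\right)\right)^{2} = \left(- 14 \left(\left(-3\right) \left(-2\right)\right)\right)^{2} = \left(\left(-14\right) 6\right)^{2} = \left(-84\right)^{2} = 7056$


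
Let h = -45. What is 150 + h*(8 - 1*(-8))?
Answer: -570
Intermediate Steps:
150 + h*(8 - 1*(-8)) = 150 - 45*(8 - 1*(-8)) = 150 - 45*(8 + 8) = 150 - 45*16 = 150 - 720 = -570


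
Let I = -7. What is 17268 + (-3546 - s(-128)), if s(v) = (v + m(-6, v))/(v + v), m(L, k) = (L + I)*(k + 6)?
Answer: 1757145/128 ≈ 13728.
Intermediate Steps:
m(L, k) = (-7 + L)*(6 + k) (m(L, k) = (L - 7)*(k + 6) = (-7 + L)*(6 + k))
s(v) = (-78 - 12*v)/(2*v) (s(v) = (v + (-42 - 7*v + 6*(-6) - 6*v))/(v + v) = (v + (-42 - 7*v - 36 - 6*v))/((2*v)) = (v + (-78 - 13*v))*(1/(2*v)) = (-78 - 12*v)*(1/(2*v)) = (-78 - 12*v)/(2*v))
17268 + (-3546 - s(-128)) = 17268 + (-3546 - (-6 - 39/(-128))) = 17268 + (-3546 - (-6 - 39*(-1/128))) = 17268 + (-3546 - (-6 + 39/128)) = 17268 + (-3546 - 1*(-729/128)) = 17268 + (-3546 + 729/128) = 17268 - 453159/128 = 1757145/128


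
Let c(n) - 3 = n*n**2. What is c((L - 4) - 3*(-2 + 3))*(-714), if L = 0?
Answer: 242760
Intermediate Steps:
c(n) = 3 + n**3 (c(n) = 3 + n*n**2 = 3 + n**3)
c((L - 4) - 3*(-2 + 3))*(-714) = (3 + ((0 - 4) - 3*(-2 + 3))**3)*(-714) = (3 + (-4 - 3*1)**3)*(-714) = (3 + (-4 - 3)**3)*(-714) = (3 + (-7)**3)*(-714) = (3 - 343)*(-714) = -340*(-714) = 242760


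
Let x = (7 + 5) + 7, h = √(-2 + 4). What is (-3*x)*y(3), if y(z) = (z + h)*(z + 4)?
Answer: -1197 - 399*√2 ≈ -1761.3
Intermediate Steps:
h = √2 ≈ 1.4142
y(z) = (4 + z)*(z + √2) (y(z) = (z + √2)*(z + 4) = (z + √2)*(4 + z) = (4 + z)*(z + √2))
x = 19 (x = 12 + 7 = 19)
(-3*x)*y(3) = (-3*19)*(3² + 4*3 + 4*√2 + 3*√2) = -57*(9 + 12 + 4*√2 + 3*√2) = -57*(21 + 7*√2) = -1197 - 399*√2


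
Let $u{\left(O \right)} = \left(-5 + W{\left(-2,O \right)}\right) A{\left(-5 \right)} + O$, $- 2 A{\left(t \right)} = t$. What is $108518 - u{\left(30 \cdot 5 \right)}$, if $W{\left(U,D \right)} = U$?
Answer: $\frac{216771}{2} \approx 1.0839 \cdot 10^{5}$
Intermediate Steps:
$A{\left(t \right)} = - \frac{t}{2}$
$u{\left(O \right)} = - \frac{35}{2} + O$ ($u{\left(O \right)} = \left(-5 - 2\right) \left(\left(- \frac{1}{2}\right) \left(-5\right)\right) + O = \left(-7\right) \frac{5}{2} + O = - \frac{35}{2} + O$)
$108518 - u{\left(30 \cdot 5 \right)} = 108518 - \left(- \frac{35}{2} + 30 \cdot 5\right) = 108518 - \left(- \frac{35}{2} + 150\right) = 108518 - \frac{265}{2} = \frac{216771}{2}$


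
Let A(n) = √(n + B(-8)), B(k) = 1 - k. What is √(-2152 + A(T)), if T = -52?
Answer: √(-2152 + I*√43) ≈ 0.07068 + 46.39*I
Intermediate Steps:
A(n) = √(9 + n) (A(n) = √(n + (1 - 1*(-8))) = √(n + (1 + 8)) = √(n + 9) = √(9 + n))
√(-2152 + A(T)) = √(-2152 + √(9 - 52)) = √(-2152 + √(-43)) = √(-2152 + I*√43)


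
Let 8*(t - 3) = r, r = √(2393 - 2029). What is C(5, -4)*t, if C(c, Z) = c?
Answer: 15 + 5*√91/4 ≈ 26.924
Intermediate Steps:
r = 2*√91 (r = √364 = 2*√91 ≈ 19.079)
t = 3 + √91/4 (t = 3 + (2*√91)/8 = 3 + √91/4 ≈ 5.3848)
C(5, -4)*t = 5*(3 + √91/4) = 15 + 5*√91/4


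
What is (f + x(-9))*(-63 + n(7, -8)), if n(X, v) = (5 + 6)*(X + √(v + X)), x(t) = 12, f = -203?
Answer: -2674 - 2101*I ≈ -2674.0 - 2101.0*I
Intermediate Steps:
n(X, v) = 11*X + 11*√(X + v) (n(X, v) = 11*(X + √(X + v)) = 11*X + 11*√(X + v))
(f + x(-9))*(-63 + n(7, -8)) = (-203 + 12)*(-63 + (11*7 + 11*√(7 - 8))) = -191*(-63 + (77 + 11*√(-1))) = -191*(-63 + (77 + 11*I)) = -191*(14 + 11*I) = -2674 - 2101*I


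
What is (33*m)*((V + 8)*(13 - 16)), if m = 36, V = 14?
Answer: -78408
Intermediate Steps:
(33*m)*((V + 8)*(13 - 16)) = (33*36)*((14 + 8)*(13 - 16)) = 1188*(22*(-3)) = 1188*(-66) = -78408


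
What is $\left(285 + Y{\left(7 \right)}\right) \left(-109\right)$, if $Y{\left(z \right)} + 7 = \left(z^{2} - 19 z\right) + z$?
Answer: $-21909$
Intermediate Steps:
$Y{\left(z \right)} = -7 + z^{2} - 18 z$ ($Y{\left(z \right)} = -7 + \left(\left(z^{2} - 19 z\right) + z\right) = -7 + \left(z^{2} - 18 z\right) = -7 + z^{2} - 18 z$)
$\left(285 + Y{\left(7 \right)}\right) \left(-109\right) = \left(285 - \left(133 - 49\right)\right) \left(-109\right) = \left(285 - 84\right) \left(-109\right) = 201 \left(-109\right) = -21909$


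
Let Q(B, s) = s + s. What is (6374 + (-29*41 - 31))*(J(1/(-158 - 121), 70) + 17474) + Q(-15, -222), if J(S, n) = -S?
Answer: 8375633054/93 ≈ 9.0061e+7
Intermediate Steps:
Q(B, s) = 2*s
(6374 + (-29*41 - 31))*(J(1/(-158 - 121), 70) + 17474) + Q(-15, -222) = (6374 + (-29*41 - 31))*(-1/(-158 - 121) + 17474) + 2*(-222) = (6374 + (-1189 - 31))*(-1/(-279) + 17474) - 444 = (6374 - 1220)*(-1*(-1/279) + 17474) - 444 = 5154*(1/279 + 17474) - 444 = 5154*(4875247/279) - 444 = 8375674346/93 - 444 = 8375633054/93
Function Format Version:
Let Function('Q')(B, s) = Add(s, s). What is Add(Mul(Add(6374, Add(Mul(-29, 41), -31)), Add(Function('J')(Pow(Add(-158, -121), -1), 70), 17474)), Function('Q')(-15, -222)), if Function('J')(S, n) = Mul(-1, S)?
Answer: Rational(8375633054, 93) ≈ 9.0061e+7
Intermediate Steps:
Function('Q')(B, s) = Mul(2, s)
Add(Mul(Add(6374, Add(Mul(-29, 41), -31)), Add(Function('J')(Pow(Add(-158, -121), -1), 70), 17474)), Function('Q')(-15, -222)) = Add(Mul(Add(6374, Add(Mul(-29, 41), -31)), Add(Mul(-1, Pow(Add(-158, -121), -1)), 17474)), Mul(2, -222)) = Add(Mul(Add(6374, Add(-1189, -31)), Add(Mul(-1, Pow(-279, -1)), 17474)), -444) = Add(Mul(Add(6374, -1220), Add(Mul(-1, Rational(-1, 279)), 17474)), -444) = Add(Mul(5154, Add(Rational(1, 279), 17474)), -444) = Add(Mul(5154, Rational(4875247, 279)), -444) = Add(Rational(8375674346, 93), -444) = Rational(8375633054, 93)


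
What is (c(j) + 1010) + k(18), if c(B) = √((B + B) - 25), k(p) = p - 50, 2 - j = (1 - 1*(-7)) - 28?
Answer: 978 + √19 ≈ 982.36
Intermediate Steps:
j = 22 (j = 2 - ((1 - 1*(-7)) - 28) = 2 - ((1 + 7) - 28) = 2 - (8 - 28) = 2 - 1*(-20) = 2 + 20 = 22)
k(p) = -50 + p
c(B) = √(-25 + 2*B) (c(B) = √(2*B - 25) = √(-25 + 2*B))
(c(j) + 1010) + k(18) = (√(-25 + 2*22) + 1010) + (-50 + 18) = (√(-25 + 44) + 1010) - 32 = (√19 + 1010) - 32 = (1010 + √19) - 32 = 978 + √19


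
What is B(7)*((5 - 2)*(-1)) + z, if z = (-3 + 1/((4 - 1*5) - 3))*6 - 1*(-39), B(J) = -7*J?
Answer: 333/2 ≈ 166.50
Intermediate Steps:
z = 39/2 (z = (-3 + 1/((4 - 5) - 3))*6 + 39 = (-3 + 1/(-1 - 3))*6 + 39 = (-3 + 1/(-4))*6 + 39 = (-3 - ¼)*6 + 39 = -13/4*6 + 39 = -39/2 + 39 = 39/2 ≈ 19.500)
B(7)*((5 - 2)*(-1)) + z = (-7*7)*((5 - 2)*(-1)) + 39/2 = -147*(-1) + 39/2 = -49*(-3) + 39/2 = 147 + 39/2 = 333/2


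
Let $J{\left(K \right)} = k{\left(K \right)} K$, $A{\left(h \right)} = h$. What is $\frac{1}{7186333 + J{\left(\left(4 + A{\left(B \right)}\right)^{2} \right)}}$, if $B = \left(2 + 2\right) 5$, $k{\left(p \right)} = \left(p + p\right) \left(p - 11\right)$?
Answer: $\frac{1}{382093213} \approx 2.6172 \cdot 10^{-9}$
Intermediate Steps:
$k{\left(p \right)} = 2 p \left(-11 + p\right)$
$B = 20$ ($B = 4 \cdot 5 = 20$)
$J{\left(K \right)} = 2 K^{2} \left(-11 + K\right)$ ($J{\left(K \right)} = 2 K \left(-11 + K\right) K = 2 K^{2} \left(-11 + K\right)$)
$\frac{1}{7186333 + J{\left(\left(4 + A{\left(B \right)}\right)^{2} \right)}} = \frac{1}{7186333 + 2 \left(\left(4 + 20\right)^{2}\right)^{2} \left(-11 + \left(4 + 20\right)^{2}\right)} = \frac{1}{7186333 + 2 \left(24^{2}\right)^{2} \left(-11 + 24^{2}\right)} = \frac{1}{7186333 + 2 \cdot 576^{2} \left(-11 + 576\right)} = \frac{1}{7186333 + 2 \cdot 331776 \cdot 565} = \frac{1}{7186333 + 374906880} = \frac{1}{382093213}$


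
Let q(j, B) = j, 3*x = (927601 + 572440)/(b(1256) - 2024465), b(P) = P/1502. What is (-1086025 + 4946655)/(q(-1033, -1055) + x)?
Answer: -8804394030824715/2356380588952 ≈ -3736.4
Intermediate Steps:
b(P) = P/1502 (b(P) = P*(1/1502) = P/1502)
x = -1126530791/4561117761 (x = ((927601 + 572440)/((1/1502)*1256 - 2024465))/3 = (1500041/(628/751 - 2024465))/3 = (1500041/(-1520372587/751))/3 = (1500041*(-751/1520372587))/3 = (⅓)*(-1126530791/1520372587) = -1126530791/4561117761 ≈ -0.24699)
(-1086025 + 4946655)/(q(-1033, -1055) + x) = (-1086025 + 4946655)/(-1033 - 1126530791/4561117761) = 3860630/(-4712761177904/4561117761) = 3860630*(-4561117761/4712761177904) = -8804394030824715/2356380588952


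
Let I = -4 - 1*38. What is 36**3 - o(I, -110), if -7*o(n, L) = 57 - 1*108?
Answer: 326541/7 ≈ 46649.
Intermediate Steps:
I = -42 (I = -4 - 38 = -42)
o(n, L) = 51/7 (o(n, L) = -(57 - 1*108)/7 = -(57 - 108)/7 = -1/7*(-51) = 51/7)
36**3 - o(I, -110) = 36**3 - 1*51/7 = 46656 - 51/7 = 326541/7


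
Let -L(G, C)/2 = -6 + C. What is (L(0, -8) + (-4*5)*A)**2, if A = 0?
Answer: 784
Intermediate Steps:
L(G, C) = 12 - 2*C (L(G, C) = -2*(-6 + C) = 12 - 2*C)
(L(0, -8) + (-4*5)*A)**2 = ((12 - 2*(-8)) - 4*5*0)**2 = ((12 + 16) - 20*0)**2 = (28 + 0)**2 = 28**2 = 784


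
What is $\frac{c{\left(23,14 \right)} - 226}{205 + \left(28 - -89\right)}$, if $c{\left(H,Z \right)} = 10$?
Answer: $- \frac{108}{161} \approx -0.67081$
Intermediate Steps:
$\frac{c{\left(23,14 \right)} - 226}{205 + \left(28 - -89\right)} = \frac{10 - 226}{205 + \left(28 - -89\right)} = - \frac{216}{205 + \left(28 + 89\right)} = - \frac{216}{205 + 117} = - \frac{216}{322} = \left(-216\right) \frac{1}{322} = - \frac{108}{161}$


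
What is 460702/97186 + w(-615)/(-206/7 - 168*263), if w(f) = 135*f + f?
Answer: 49871241017/7519620971 ≈ 6.6321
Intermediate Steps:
w(f) = 136*f
460702/97186 + w(-615)/(-206/7 - 168*263) = 460702/97186 + (136*(-615))/(-206/7 - 168*263) = 460702*(1/97186) - 83640/(-206*⅐ - 44184) = 230351/48593 - 83640/(-206/7 - 44184) = 230351/48593 - 83640/(-309494/7) = 230351/48593 - 83640*(-7/309494) = 230351/48593 + 292740/154747 = 49871241017/7519620971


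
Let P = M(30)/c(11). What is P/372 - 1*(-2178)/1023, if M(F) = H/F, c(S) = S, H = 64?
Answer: 32678/15345 ≈ 2.1296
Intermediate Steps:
M(F) = 64/F
P = 32/165 (P = (64/30)/11 = (64*(1/30))*(1/11) = (32/15)*(1/11) = 32/165 ≈ 0.19394)
P/372 - 1*(-2178)/1023 = (32/165)/372 - 1*(-2178)/1023 = (32/165)*(1/372) + 2178*(1/1023) = 8/15345 + 66/31 = 32678/15345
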